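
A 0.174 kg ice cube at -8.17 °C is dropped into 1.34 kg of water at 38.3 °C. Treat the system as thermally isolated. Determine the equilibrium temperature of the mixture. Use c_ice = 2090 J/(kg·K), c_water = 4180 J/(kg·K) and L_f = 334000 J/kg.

T_f ≈ 24.2 °C

Let T be the final temperature. ΣQ_i = 0:
warm ice to 0 °C: 0.174·2090·(0 − (-8.17)) = 2971.1
  fusion: m_ice L_f = 0.174·334000 = 58116
  warm the meltwater: 727.32 T
  water: 5601.2(T − 38.3)
6328.5 T = 214526 − 61087 = 153439
T ≈ 24.25 °C. Since T > 0 °C, the all-ice-melts assumption holds.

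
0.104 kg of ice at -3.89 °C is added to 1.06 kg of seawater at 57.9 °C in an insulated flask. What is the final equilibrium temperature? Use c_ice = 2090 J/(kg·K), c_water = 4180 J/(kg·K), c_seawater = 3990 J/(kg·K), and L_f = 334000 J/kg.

T_f ≈ 44.9 °C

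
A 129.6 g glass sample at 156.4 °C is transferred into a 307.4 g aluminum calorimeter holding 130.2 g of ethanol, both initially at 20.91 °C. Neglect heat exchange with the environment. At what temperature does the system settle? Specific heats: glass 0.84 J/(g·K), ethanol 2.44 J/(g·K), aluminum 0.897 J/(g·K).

T_f ≈ 41.9 °C

With ΣQ=0 the equilibrium temperature is the m·c-weighted mean:
T_f = (108.86·156.4 + 317.69·20.91 + 275.74·20.91) / (108.86 + 317.69 + 275.74)
    = 29435 / 702.29 ≈ 41.91 °C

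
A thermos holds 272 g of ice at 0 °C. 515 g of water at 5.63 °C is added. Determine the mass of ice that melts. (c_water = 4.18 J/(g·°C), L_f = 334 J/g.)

m_melted ≈ 36.3 g

Cooling the water to 0 °C releases 515·4.18·5.63 = 12120 J.
Fully melting the ice requires m_ice L_f = 272·334 = 90848 J.
That's not enough to melt it all — equilibrium is at 0 °C with ice remaining.
Mass melted = 12120/334 ≈ 36.29 g.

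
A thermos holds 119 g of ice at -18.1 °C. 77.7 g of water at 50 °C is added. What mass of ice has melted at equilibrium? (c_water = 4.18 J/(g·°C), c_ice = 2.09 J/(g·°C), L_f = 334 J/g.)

Water can give up m c ΔT = 77.7·4.18·50 = 16239 J before reaching 0 °C.
Warming the ice to 0 °C takes 119·2.09·18.1 = 4501.7 J, leaving 11738 J for melting.
To melt every bit of ice: 119·334 = 39746 J.
11738 J < 39746 J, so only part of the ice melts and the system sits at 0 °C.
m_melted·334 = 11738  ⇒  m_melted ≈ 35.14 g.

m_melted ≈ 35.1 g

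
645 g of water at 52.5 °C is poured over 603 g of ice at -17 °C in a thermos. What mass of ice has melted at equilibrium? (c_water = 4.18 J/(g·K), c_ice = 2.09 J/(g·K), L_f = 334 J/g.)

m_melted ≈ 360 g

Heat available from the water dropping to 0 °C: 645·4.18·52.5 = 141545 J.
Warming the ice to 0 °C takes 603·2.09·17 = 21425 J, leaving 120121 J for melting.
Fully melting the ice requires m_ice L_f = 603·334 = 201402 J.
120121 J < 201402 J, so only part of the ice melts and the system sits at 0 °C.
m_melted·334 = 120121  ⇒  m_melted ≈ 359.6 g.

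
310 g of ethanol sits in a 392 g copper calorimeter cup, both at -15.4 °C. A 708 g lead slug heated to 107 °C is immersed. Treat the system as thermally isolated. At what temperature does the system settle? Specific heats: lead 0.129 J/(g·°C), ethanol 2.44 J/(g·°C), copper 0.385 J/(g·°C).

T_f ≈ -4.2 °C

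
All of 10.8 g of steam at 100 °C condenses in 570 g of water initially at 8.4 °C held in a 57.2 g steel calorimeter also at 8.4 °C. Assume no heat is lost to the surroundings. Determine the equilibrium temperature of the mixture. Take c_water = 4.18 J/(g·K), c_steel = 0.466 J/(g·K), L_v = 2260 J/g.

T_f ≈ 20.0 °C

Net heat exchanged in the isolated system is zero:
steam→water at 100 °C releases m L_v = 10.8×2260 = 24408
  condensate cools 100→T: 10.8×4.18×(T − 100) = 45.14(T − 100)
  water warms: 570×4.18×(T − 8.4) = 2382.6(T − 8.4)
  cup: 26.66(T − 8.4)
2454.4 T = 24408 + 4514.4 + 20238 = 49160
T ≈ 20.03 °C — below 100 °C, confirming all the steam condensed.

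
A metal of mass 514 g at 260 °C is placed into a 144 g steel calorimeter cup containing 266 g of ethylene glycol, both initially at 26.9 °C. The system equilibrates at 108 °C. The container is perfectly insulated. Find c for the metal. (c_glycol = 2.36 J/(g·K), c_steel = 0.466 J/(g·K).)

c ≈ 0.721 J/(g·K)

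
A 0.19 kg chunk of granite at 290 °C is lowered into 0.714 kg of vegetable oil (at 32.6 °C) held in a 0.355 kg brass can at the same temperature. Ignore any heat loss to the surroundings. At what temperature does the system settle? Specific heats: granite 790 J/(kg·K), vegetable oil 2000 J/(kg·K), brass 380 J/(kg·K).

T_f ≈ 55.2 °C

T_f is the heat-capacity-weighted average of the initial temperatures:
T_f = (150.1*290 + 1428*32.6 + 134.9*32.6) / (150.1 + 1428 + 134.9)
    = 94480 / 1713 ≈ 55.15 °C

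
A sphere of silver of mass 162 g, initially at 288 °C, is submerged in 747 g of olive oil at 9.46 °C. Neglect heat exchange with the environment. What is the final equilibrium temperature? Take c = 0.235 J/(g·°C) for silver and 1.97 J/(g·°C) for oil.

T_f ≈ 16.5 °C

With ΣQ=0 the equilibrium temperature is the m·c-weighted mean:
T_f = (38.07·288 + 1471.6·9.46) / (38.07 + 1471.6)
    = 24885 / 1509.7 ≈ 16.48 °C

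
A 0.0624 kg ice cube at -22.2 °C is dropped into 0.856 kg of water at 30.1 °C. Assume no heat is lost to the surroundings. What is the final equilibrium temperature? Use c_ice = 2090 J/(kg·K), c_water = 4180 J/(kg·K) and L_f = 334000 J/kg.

T_f ≈ 21.9 °C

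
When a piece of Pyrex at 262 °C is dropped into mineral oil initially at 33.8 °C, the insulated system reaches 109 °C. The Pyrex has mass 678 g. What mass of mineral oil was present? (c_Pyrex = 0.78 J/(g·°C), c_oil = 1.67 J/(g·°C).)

Heat lost by the Pyrex = heat gained by the oil:
678×0.78×(262 − 109) = m×1.67×(109 − 33.8)
125.58 m = 80913  ⇒  m ≈ 644.3 g

m ≈ 644 g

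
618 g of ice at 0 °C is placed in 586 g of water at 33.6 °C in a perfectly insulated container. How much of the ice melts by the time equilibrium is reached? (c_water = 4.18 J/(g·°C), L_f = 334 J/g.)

Water can give up m c ΔT = 586·4.18·33.6 = 82303 J before reaching 0 °C.
Fully melting the ice requires m_ice L_f = 618·334 = 206412 J.
Since 82303 < 206412 J, not all the ice melts; equilibrium is at 0 °C.
m_melted·334 = 82303  ⇒  m_melted ≈ 246.4 g.

m_melted ≈ 246 g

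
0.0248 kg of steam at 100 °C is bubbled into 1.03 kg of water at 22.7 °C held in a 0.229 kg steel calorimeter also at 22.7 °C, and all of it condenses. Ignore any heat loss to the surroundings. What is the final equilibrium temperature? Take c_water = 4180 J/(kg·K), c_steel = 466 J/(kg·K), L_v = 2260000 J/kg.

T_f ≈ 36.9 °C

Taking heat into each body as positive, Σ m c ΔT = 0:
condense steam: −0.0248×2260000 = −56048
  condensed water 100 °C→T: 103.66(T − 100)
  original water: 4305.4(T − 22.7)
  cup: 106.71(T − 22.7)
4515.8 T = 56048 + 10366 + 100155 = 166569
T ≈ 36.89 °C (< 100 °C, so full condensation is consistent).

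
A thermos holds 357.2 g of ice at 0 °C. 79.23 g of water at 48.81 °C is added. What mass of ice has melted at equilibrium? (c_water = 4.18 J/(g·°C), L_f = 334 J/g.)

Water can give up m c ΔT = 79.23·4.18·48.81 = 16165 J before reaching 0 °C.
To melt every bit of ice: 357.2·334 = 119305 J.
That's not enough to melt it all — equilibrium is at 0 °C with ice remaining.
m_melted·334 = 16165  ⇒  m_melted ≈ 48.4 g.

m_melted ≈ 48.4 g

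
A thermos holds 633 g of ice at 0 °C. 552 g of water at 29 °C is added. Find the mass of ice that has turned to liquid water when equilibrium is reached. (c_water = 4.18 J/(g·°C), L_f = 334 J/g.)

Water can give up m c ΔT = 552×4.18×29 = 66913 J before reaching 0 °C.
To melt every bit of ice: 633×334 = 211422 J.
66913 J < 211422 J, so only part of the ice melts and the system sits at 0 °C.
m_melted×334 = 66913  ⇒  m_melted ≈ 200.3 g.

m_melted ≈ 200 g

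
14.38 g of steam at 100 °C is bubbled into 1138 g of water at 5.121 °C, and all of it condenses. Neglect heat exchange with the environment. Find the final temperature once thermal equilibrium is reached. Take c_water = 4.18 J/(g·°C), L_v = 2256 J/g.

Energy balance with sensible and latent terms:
steam→water at 100 °C releases m L_v = 14.38·2256 = 32441
  condensate cools 100→T: 14.38·4.18·(T − 100) = 60.11(T − 100)
  original water: 4756.8(T − 5.121)
4816.9 T = 32441 + 6010.8 + 24360 = 62812
T ≈ 13.04 °C (< 100 °C, so full condensation is consistent).

T_f ≈ 13.0 °C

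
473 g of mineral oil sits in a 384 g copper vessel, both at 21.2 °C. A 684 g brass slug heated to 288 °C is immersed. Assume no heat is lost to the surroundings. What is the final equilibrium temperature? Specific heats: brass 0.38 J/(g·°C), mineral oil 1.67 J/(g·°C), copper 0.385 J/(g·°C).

With ΣQ=0 the equilibrium temperature is the m·c-weighted mean:
T_f = (259.92·288 + 789.91·21.2 + 147.84·21.2) / (259.92 + 789.91 + 147.84)
    = 94737 / 1197.7 ≈ 79.10 °C

T_f ≈ 79.1 °C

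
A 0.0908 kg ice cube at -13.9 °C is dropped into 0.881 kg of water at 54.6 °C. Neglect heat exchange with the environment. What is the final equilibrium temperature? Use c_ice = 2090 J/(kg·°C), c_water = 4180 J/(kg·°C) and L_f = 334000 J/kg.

T_f ≈ 41.4 °C

Net heat exchanged in the isolated system is zero:
warm ice to 0 °C: 0.0908×2090×(0 − (-13.9)) = 2637.8; latent heat to melt: 0.0908×334000 = 30327; warm the meltwater: 379.54 T; water cools: 0.881×4180×(T − 54.6) = 3682.6(T − 54.6)
4062.1 T = 201069 − 32965 = 168104
T ≈ 41.38 °C (positive, so assuming full melt was valid).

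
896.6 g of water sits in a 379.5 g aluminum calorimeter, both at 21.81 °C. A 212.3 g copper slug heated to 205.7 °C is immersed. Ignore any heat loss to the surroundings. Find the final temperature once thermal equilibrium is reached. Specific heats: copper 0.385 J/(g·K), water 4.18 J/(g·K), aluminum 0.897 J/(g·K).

Let T be the final temperature. ΣQ_i = 0:
212.3×0.385×(T − 205.7) + 896.6×4.18×(T − 21.81) + 379.5×0.897×(T − 21.81) = 0
(81.74 + 3747.8 + 340.41) T = 81.74×205.7 + 3747.8×21.81 + 340.41×21.81
T ≈ 25.41 °C

T_f ≈ 25.4 °C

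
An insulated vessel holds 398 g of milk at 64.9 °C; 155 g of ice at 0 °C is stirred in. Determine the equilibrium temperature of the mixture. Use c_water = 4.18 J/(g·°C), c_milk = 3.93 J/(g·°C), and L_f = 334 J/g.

Setting the total heat transfer to zero:
fusion: m_ice L_f = 155·334 = 51770
  meltwater 0→T: 155·4.18·T = 647.9 T
  milk: 1564.1(T − 64.9)
2212 T = 101513 − 51770 = 49743
T ≈ 22.49 °C. Since T > 0 °C, the all-ice-melts assumption holds.

T_f ≈ 22.5 °C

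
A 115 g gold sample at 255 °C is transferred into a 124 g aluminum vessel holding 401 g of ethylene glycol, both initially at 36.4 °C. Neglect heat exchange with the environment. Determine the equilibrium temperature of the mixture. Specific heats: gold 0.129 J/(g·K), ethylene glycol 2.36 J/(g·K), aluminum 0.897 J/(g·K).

T_f ≈ 39.4 °C

T_f is the heat-capacity-weighted average of the initial temperatures:
T_f = (14.84×255 + 946.36×36.4 + 111.23×36.4) / (14.84 + 946.36 + 111.23)
    = 42279 / 1072.4 ≈ 39.42 °C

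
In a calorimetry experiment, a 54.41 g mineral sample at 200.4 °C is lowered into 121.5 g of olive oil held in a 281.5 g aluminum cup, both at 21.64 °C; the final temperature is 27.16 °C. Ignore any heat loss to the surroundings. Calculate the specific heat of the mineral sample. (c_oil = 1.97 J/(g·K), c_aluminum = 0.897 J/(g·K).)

c ≈ 0.288 J/(g·K)

Taking heat into each body as positive, Σ m c ΔT = 0:
54.41×c×(27.16 − 200.4) + 121.5×1.97×(27.16 − 21.64) + 281.5×0.897×(27.16 − 21.64) = 0
-9426 c = -2715.1
c = -2715.1/-9426 ≈ 0.288 J/(g·K)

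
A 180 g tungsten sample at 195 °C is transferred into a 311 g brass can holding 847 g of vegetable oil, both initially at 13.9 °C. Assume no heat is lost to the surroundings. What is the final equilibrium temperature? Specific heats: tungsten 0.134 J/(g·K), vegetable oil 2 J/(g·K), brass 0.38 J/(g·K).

With ΣQ=0 the equilibrium temperature is the m·c-weighted mean:
T_f = (24.12·195 + 1694·13.9 + 118.18·13.9) / (24.12 + 1694 + 118.18)
    = 29893 / 1836.3 ≈ 16.28 °C

T_f ≈ 16.3 °C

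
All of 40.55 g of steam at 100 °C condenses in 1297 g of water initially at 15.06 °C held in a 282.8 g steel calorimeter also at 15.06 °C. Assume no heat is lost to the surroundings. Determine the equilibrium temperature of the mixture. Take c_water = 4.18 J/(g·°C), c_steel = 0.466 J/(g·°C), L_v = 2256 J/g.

T_f ≈ 33.6 °C

Energy balance with sensible and latent terms:
latent heat released on condensation: 40.55·2256 = 91481
  condensate cools 100→T: 40.55·4.18·(T − 100) = 169.5(T − 100)
  original water: 5421.5(T − 15.06)
  steel cup: 282.8·0.466·(T − 15.06) = 131.78(T − 15.06)
5722.7 T = 91481 + 16950 + 83632 = 192063
T ≈ 33.56 °C, under the boiling point, so the assumption holds.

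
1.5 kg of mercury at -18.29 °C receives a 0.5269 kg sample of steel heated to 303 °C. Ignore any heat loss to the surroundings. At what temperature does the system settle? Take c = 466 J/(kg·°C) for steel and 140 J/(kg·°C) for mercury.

T_f ≈ 154.9 °C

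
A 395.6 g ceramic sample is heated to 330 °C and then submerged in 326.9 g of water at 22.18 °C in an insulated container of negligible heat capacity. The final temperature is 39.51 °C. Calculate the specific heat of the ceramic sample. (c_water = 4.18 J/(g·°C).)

Taking heat into each body as positive, Σ m c ΔT = 0:
395.6×c×(39.51 − 330) + 326.9×4.18×(39.51 − 22.18) = 0
-114918 c = -23680
c = -23680/-114918 ≈ 0.2061 J/(g·°C)

c ≈ 0.206 J/(g·°C)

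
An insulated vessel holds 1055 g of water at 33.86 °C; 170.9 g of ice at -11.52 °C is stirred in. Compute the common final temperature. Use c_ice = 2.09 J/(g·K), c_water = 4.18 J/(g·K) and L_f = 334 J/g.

T_f ≈ 17.2 °C

Setting the total heat transfer to zero:
warm ice to 0 °C: 170.9×2.09×(0 − (-11.52)) = 4114.7
  fusion: m_ice L_f = 170.9×334 = 57081
  meltwater 0→T: 170.9×4.18×T = 714.36 T
  water: 4409.9(T − 33.86)
5124.3 T = 149319 − 61195 = 88124
T ≈ 17.20 °C (positive, so assuming full melt was valid).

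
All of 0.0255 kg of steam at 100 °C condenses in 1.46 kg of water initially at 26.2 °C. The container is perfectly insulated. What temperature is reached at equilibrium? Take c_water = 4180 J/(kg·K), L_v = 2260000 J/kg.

T_f ≈ 36.7 °C

Sum of m c ΔT and latent-heat terms is zero:
steam→water at 100 °C releases m L_v = 0.0255×2260000 = 57630
  condensate cools 100→T: 0.0255×4180×(T − 100) = 106.59(T − 100)
  original water: 6102.8(T − 26.2)
6209.4 T = 57630 + 10659 + 159893 = 228182
T ≈ 36.75 °C — below 100 °C, confirming all the steam condensed.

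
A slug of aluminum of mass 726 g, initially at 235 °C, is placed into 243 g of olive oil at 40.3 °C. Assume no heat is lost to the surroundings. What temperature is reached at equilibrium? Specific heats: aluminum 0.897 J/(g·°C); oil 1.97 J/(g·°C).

T_f ≈ 152.5 °C

Setting the total heat transfer to zero:
726·0.897·(T − 235) + 243·1.97·(T − 40.3) = 0
651.22(T − 235) + 478.71(T − 40.3) = 0
(651.22 + 478.71) T = 651.22·235 + 478.71·40.3
T ≈ 152.51 °C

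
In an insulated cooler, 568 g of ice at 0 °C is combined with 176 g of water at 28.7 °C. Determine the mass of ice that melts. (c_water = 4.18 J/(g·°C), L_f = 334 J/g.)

m_melted ≈ 63.2 g

Cooling the water to 0 °C releases 176×4.18×28.7 = 21114 J.
To melt every bit of ice: 568×334 = 189712 J.
Since 21114 < 189712 J, not all the ice melts; equilibrium is at 0 °C.
Mass melted = 21114/334 ≈ 63.22 g.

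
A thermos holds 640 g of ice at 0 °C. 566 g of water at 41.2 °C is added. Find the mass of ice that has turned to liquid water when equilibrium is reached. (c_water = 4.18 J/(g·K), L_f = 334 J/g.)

Heat available from the water dropping to 0 °C: 566·4.18·41.2 = 97474 J.
Melting all 640 g of ice would need 640·334 = 213760 J.
Since 97474 < 213760 J, not all the ice melts; equilibrium is at 0 °C.
m_melted·334 = 97474  ⇒  m_melted ≈ 291.8 g.

m_melted ≈ 292 g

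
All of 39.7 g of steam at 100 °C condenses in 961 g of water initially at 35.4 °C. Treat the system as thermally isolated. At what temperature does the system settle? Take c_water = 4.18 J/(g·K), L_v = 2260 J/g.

T_f ≈ 59.4 °C

Energy balance with sensible and latent terms:
steam→water at 100 °C releases m L_v = 39.7·2260 = 89722
  condensate cools 100→T: 39.7·4.18·(T − 100) = 165.95(T − 100)
  water warms: 961·4.18·(T − 35.4) = 4017(T − 35.4)
4182.9 T = 89722 + 16595 + 142201 = 248518
T ≈ 59.41 °C — below 100 °C, confirming all the steam condensed.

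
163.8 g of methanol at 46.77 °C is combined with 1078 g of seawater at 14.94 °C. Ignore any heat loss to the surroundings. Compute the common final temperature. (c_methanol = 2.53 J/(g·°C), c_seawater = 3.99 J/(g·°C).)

T_f ≈ 17.7 °C

Heat lost by the methanol equals heat gained by the seawater:
163.8·2.53·(46.77 − T) = 1078·3.99·(T − 14.94)
414.41(46.77 − T) = 4301.2(T − 14.94)
4715.6 T = 83642  ⇒  T ≈ 17.74 °C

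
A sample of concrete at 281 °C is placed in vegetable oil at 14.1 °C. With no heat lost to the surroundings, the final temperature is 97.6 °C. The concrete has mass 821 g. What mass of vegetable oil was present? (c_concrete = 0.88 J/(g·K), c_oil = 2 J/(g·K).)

m ≈ 793 g

Conservation of energy gives ΣQ = 0:
821·0.88·(97.6 − 281) + m·2·(97.6 − 14.1) = 0
167 m = 132503
m = 132503/167 ≈ 793.4 g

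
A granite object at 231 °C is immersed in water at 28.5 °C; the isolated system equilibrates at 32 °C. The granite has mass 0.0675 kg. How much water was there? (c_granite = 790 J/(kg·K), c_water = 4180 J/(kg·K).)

m ≈ 0.725 kg

|Q_granite| = |Q_water|:
0.0675·790·(231 − 32) = m·4180·(32 − 28.5)
14630 m = 10612  ⇒  m ≈ 0.7253 kg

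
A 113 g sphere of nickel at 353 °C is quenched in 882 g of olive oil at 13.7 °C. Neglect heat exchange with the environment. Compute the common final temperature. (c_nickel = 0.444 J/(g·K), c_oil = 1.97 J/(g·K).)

T_f ≈ 23.2 °C

Let T be the final temperature. ΣQ_i = 0:
113×0.444×(T − 353) + 882×1.97×(T − 13.7) = 0
50.17(T − 353) + 1737.5(T − 13.7) = 0
(50.17 + 1737.5) T = 50.17×353 + 1737.5×13.7
T = 41515 / 1787.7 = 23.2 °C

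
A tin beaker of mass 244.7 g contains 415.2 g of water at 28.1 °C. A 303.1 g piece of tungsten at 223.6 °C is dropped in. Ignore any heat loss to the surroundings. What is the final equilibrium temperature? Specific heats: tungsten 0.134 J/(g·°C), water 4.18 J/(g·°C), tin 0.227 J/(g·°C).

T_f ≈ 32.4 °C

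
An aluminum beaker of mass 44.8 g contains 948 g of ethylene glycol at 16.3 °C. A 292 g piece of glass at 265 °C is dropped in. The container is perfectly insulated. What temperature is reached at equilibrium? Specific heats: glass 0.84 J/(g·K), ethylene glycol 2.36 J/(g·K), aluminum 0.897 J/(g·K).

T_f ≈ 40.5 °C

Taking heat into each body as positive, Σ m c ΔT = 0:
292*0.84*(T − 265) + 948*2.36*(T − 16.3) + 44.8*0.897*(T − 16.3) = 0
2522.7 T = 102122
T = 102122/2522.7 ≈ 40.48 °C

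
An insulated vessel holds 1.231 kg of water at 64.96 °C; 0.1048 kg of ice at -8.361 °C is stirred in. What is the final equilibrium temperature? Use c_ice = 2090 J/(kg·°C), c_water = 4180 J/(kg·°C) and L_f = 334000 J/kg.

Energy balance with sensible and latent terms:
warm ice to 0 °C: 0.1048×2090×(0 − (-8.361)) = 1831.3
  latent heat to melt: 0.1048×334000 = 35003
  meltwater 0→T: 0.1048×4180×T = 438.06 T
  water: 5145.6(T − 64.96)
5583.6 T = 334257 − 36835 = 297422
T ≈ 53.27 °C. Since T > 0 °C, the all-ice-melts assumption holds.

T_f ≈ 53.3 °C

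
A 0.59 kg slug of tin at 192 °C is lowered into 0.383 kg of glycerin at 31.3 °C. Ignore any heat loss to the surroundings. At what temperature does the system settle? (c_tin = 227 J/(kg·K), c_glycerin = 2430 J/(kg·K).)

T_f ≈ 51.5 °C

Conservation of energy gives ΣQ = 0:
0.59*227*(T − 192) + 0.383*2430*(T − 31.3) = 0
133.93(T − 192) + 930.69(T − 31.3) = 0
(133.93 + 930.69) T = 133.93*192 + 930.69*31.3
T ≈ 51.52 °C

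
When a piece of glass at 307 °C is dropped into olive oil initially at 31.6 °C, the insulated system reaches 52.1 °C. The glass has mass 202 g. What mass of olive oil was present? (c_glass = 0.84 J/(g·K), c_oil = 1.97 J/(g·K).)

m ≈ 1070 g

|Q_glass| = |Q_oil|:
202·0.84·(307 − 52.1) = m·1.97·(52.1 − 31.6)
40.38 m = 43251  ⇒  m ≈ 1071 g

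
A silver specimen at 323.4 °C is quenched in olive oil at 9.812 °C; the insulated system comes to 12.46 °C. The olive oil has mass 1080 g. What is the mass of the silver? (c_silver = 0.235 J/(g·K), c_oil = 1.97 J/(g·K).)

m ≈ 77.1 g

Heat lost by the silver = heat gained by the oil:
m×0.235×(323.4 − 12.46) = 1080×1.97×(12.46 − 9.812)
73.07 m = 5633.9  ⇒  m ≈ 77.1 g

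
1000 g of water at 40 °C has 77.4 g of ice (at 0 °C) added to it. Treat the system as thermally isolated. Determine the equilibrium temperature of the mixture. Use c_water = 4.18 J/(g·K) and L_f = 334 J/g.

T_f ≈ 31.4 °C

Sum of m c ΔT and latent-heat terms is zero:
latent heat to melt: 77.4·334 = 25852
  warm the meltwater: 323.53 T
  water cools: 1000·4.18·(T − 40) = 4180(T − 40)
4503.5 T = 167200 − 25852 = 141348
T ≈ 31.39 °C (positive, so assuming full melt was valid).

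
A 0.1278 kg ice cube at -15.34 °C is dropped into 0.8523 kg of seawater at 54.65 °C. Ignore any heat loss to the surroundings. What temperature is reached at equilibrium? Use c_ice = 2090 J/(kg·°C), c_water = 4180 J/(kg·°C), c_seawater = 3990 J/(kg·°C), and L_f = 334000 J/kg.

Energy balance with sensible and latent terms:
warm ice to 0 °C: 0.1278·2090·(0 − (-15.34)) = 4097.3
  melt ice: 0.1278·334000 = 42685
  meltwater 0→T: 0.1278·4180·T = 534.2 T
  seawater cools: 0.8523·3990·(T − 54.65) = 3400.7(T − 54.65)
3934.9 T = 185847 − 46783 = 139064
T ≈ 35.34 °C — above 0 °C, consistent with complete melting.

T_f ≈ 35.3 °C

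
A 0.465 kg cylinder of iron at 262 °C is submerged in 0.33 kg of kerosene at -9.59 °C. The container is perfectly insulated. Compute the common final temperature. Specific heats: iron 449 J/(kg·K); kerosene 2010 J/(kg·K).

Conservation of energy gives ΣQ = 0:
0.465×449×(T − 262) + 0.33×2010×(T − (-9.59)) = 0
872.09 T = 48341
T ≈ 55.43 °C

T_f ≈ 55.4 °C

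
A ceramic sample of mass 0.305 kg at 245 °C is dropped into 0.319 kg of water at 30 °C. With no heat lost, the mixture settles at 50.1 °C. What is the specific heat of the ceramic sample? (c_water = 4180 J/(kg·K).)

c ≈ 451 J/(kg·K)

m_s c (T_s − T_f) = m_water c_water (T_f − T_0):
0.305×c×(245 − 50.1) = 0.319×4180×(50.1 − 30)
59.44 c = 26802  ⇒  c ≈ 450.9 J/(kg·K)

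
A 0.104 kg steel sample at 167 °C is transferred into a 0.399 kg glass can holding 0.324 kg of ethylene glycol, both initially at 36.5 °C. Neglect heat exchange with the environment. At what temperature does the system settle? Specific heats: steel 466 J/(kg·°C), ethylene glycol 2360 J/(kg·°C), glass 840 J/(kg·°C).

T_f ≈ 42.0 °C

Energy conservation, ΣQ = 0:
0.104·466·(T − 167) + 0.324·2360·(T − 36.5) + 0.399·840·(T − 36.5) = 0
(48.46 + 764.64 + 335.16) T = 48.46·167 + 764.64·36.5 + 335.16·36.5
T = 48236 / 1148.3 = 42 °C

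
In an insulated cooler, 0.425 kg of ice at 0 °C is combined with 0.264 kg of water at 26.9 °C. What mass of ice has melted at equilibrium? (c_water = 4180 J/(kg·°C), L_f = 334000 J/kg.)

Cooling the water to 0 °C releases 0.264·4180·26.9 = 29685 J.
Fully melting the ice requires m_ice L_f = 0.425·334000 = 141950 J.
Since 29685 < 141950 J, not all the ice melts; equilibrium is at 0 °C.
m_melt = 29685 / L_f = 0.08888 kg.

m_melted ≈ 0.0889 kg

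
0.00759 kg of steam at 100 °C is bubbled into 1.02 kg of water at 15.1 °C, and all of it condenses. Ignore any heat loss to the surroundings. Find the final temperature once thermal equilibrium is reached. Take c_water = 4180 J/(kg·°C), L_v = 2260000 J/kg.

T_f ≈ 19.7 °C

Let T be the final temperature. ΣQ_i = 0:
condense steam: −0.00759×2260000 = −17153; condensate cools 100→T: 0.00759×4180×(T − 100) = 31.73(T − 100); original water: 4263.6(T − 15.1)
4295.3 T = 17153 + 3172.6 + 64380 = 84706
T ≈ 19.72 °C, under the boiling point, so the assumption holds.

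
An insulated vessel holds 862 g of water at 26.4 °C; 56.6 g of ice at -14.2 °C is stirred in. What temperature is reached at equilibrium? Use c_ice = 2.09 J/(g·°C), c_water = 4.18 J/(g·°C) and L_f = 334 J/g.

Sum of m c ΔT and latent-heat terms is zero:
ice -14.2→0 °C: 56.6×2.09×14.2 = 1679.8; melt ice: 56.6×334 = 18904; meltwater 0→T: 56.6×4.18×T = 236.59 T; water cools: 862×4.18×(T − 26.4) = 3603.2(T − 26.4)
3839.7 T = 95123 − 20584 = 74539
T ≈ 19.41 °C. Since T > 0 °C, the all-ice-melts assumption holds.

T_f ≈ 19.4 °C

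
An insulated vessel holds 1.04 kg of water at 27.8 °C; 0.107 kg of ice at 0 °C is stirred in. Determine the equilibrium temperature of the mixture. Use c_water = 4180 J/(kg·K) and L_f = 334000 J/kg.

T_f ≈ 17.8 °C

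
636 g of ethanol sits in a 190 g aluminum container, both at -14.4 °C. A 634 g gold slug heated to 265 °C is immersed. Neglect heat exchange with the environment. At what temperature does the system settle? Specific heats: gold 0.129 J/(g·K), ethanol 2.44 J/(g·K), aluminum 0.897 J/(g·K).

Taking heat into each body as positive, Σ m c ΔT = 0:
634×0.129×(T − 265) + 636×2.44×(T − (-14.4)) + 190×0.897×(T − (-14.4)) = 0
81.79(T − 265) + 1551.8(T − (-14.4)) + 170.43(T − (-14.4)) = 0
1804.1 T = -3127.4
T = -3127.4 / 1804.1 = -1.73 °C

T_f ≈ -1.7 °C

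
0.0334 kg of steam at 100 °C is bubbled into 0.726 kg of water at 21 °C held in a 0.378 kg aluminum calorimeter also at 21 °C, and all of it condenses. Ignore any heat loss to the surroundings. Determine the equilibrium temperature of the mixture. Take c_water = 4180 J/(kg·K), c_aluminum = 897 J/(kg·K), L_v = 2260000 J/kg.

Taking heat into each body as positive, Σ m c ΔT = 0:
steam→water at 100 °C releases m L_v = 0.0334×2260000 = 75484; condensed water 100 °C→T: 139.61(T − 100); original water: 3034.7(T − 21); aluminum cup: 0.378×897×(T − 21) = 339.07(T − 21)
3513.4 T = 75484 + 13961 + 70849 = 160294
T ≈ 45.62 °C, under the boiling point, so the assumption holds.

T_f ≈ 45.6 °C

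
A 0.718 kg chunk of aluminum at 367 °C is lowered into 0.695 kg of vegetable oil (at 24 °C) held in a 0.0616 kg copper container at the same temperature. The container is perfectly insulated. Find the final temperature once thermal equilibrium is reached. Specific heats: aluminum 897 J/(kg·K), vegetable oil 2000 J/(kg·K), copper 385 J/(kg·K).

T_f ≈ 131.4 °C

Energy conservation, ΣQ = 0:
0.718×897×(T − 367) + 0.695×2000×(T − 24) + 0.0616×385×(T − 24) = 0
644.05(T − 367) + 1390(T − 24) + 23.72(T − 24) = 0
2057.8 T = 270294
T ≈ 131.35 °C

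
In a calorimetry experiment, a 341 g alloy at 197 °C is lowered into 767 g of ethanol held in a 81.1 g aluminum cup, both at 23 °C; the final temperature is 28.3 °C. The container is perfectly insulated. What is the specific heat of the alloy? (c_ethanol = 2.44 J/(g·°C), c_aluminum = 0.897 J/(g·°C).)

Energy conservation, ΣQ = 0:
341×c×(28.3 − 197) + 767×2.44×(28.3 − 23) + 81.1×0.897×(28.3 − 23) = 0
-57527 c = -10304
c = -10304/-57527 ≈ 0.1791 J/(g·°C)

c ≈ 0.179 J/(g·°C)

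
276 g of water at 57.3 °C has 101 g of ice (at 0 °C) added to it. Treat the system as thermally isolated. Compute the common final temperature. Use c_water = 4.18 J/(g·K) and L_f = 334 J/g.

T_f ≈ 20.5 °C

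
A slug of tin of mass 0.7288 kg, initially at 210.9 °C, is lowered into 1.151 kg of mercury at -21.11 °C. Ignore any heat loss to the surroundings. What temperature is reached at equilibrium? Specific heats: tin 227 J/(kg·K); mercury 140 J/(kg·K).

Net heat exchanged in the isolated system is zero:
0.7288·227·(T − 210.9) + 1.151·140·(T − (-21.11)) = 0
(165.44 + 161.14) T = 165.44·210.9 + 161.14·(-21.11)
T ≈ 96.42 °C

T_f ≈ 96.4 °C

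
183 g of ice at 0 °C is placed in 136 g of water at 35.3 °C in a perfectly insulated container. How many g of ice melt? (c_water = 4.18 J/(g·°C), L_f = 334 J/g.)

Heat available from the water dropping to 0 °C: 136×4.18×35.3 = 20067 J.
Fully melting the ice requires m_ice L_f = 183×334 = 61122 J.
That's not enough to melt it all — equilibrium is at 0 °C with ice remaining.
m_melt = 20067 / L_f = 60.08 g.

m_melted ≈ 60.1 g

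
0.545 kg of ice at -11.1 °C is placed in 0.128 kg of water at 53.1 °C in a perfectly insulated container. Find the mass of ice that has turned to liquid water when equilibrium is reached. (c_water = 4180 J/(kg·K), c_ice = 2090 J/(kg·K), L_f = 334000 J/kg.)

m_melted ≈ 0.0472 kg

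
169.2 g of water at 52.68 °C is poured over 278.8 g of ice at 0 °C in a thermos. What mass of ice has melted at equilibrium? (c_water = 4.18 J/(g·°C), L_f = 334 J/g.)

m_melted ≈ 112 g

Water can give up m c ΔT = 169.2·4.18·52.68 = 37258 J before reaching 0 °C.
Fully melting the ice requires m_ice L_f = 278.8·334 = 93119 J.
37258 J < 93119 J, so only part of the ice melts and the system sits at 0 °C.
Mass melted = 37258/334 ≈ 111.6 g.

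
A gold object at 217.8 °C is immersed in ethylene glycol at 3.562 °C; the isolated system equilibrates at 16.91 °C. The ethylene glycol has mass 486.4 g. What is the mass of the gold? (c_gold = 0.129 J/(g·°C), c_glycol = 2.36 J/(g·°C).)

m ≈ 591 g

|Q_gold| = |Q_glycol|:
m·0.129·(217.8 − 16.91) = 486.4·2.36·(16.91 − 3.562)
25.91 m = 15322  ⇒  m ≈ 591.3 g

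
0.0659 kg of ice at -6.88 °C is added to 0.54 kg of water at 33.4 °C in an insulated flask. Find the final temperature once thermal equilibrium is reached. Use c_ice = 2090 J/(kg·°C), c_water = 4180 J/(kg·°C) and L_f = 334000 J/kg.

Setting the total heat transfer to zero:
ice -6.88→0 °C: 0.0659×2090×6.88 = 947.59; latent heat to melt: 0.0659×334000 = 22011; warm the meltwater: 275.46 T; water: 2257.2(T − 33.4)
2532.7 T = 75390 − 22958 = 52432
T ≈ 20.70 °C — above 0 °C, consistent with complete melting.

T_f ≈ 20.7 °C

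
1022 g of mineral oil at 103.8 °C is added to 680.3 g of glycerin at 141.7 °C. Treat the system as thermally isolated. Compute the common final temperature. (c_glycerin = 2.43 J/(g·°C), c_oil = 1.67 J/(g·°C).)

Energy conservation, ΣQ = 0:
680.3·2.43·(T − 141.7) + 1022·1.67·(T − 103.8) = 0
1653.1(T − 141.7) + 1706.7(T − 103.8) = 0
(1653.1 + 1706.7) T = 1653.1·141.7 + 1706.7·103.8
T ≈ 122.45 °C

T_f ≈ 122.4 °C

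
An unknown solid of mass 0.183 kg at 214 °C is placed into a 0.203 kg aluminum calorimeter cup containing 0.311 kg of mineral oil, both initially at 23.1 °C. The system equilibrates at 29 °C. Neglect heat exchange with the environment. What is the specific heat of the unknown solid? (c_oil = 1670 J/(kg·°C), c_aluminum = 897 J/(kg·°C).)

Let T be the final temperature. ΣQ_i = 0:
0.183×c×(29 − 214) + 0.311×1670×(29 − 23.1) + 0.203×897×(29 − 23.1) = 0
-33.85 c = -4138.6
c = -4138.6/-33.85 ≈ 122.2 J/(kg·°C)

c ≈ 122 J/(kg·°C)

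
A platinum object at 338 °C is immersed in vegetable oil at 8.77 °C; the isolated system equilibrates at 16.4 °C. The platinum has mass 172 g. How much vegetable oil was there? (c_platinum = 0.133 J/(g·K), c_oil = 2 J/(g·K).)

Taking heat into each body as positive, Σ m c ΔT = 0:
172·0.133·(16.4 − 338) + m·2·(16.4 − 8.77) = 0
15.26 m = 7356.9
m = 7356.9/15.26 ≈ 482.1 g

m ≈ 482 g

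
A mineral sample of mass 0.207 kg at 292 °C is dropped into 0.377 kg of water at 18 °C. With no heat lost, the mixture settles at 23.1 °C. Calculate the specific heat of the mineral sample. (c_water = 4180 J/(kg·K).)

c ≈ 144 J/(kg·K)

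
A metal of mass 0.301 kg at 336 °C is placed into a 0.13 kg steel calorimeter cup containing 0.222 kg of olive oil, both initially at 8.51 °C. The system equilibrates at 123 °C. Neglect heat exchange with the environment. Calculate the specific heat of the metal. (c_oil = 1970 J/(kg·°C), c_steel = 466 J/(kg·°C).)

Taking heat into each body as positive, Σ m c ΔT = 0:
0.301·c·(123 − 336) + 0.222·1970·(123 − 8.51) + 0.13·466·(123 − 8.51) = 0
-64.11 c = -57007
c = -57007/-64.11 ≈ 889.2 J/(kg·°C)

c ≈ 889 J/(kg·°C)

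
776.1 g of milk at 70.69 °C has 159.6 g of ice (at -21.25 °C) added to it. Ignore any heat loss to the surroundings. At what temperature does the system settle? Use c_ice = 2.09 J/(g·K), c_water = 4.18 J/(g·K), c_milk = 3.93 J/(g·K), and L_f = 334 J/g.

T_f ≈ 41.8 °C

Let T be the final temperature. ΣQ_i = 0:
ice -21.25→0 °C: 159.6×2.09×21.25 = 7088.2; melt ice: 159.6×334 = 53306; warm the meltwater: 667.13 T; milk cools: 776.1×3.93×(T − 70.69) = 3050.1(T − 70.69)
3717.2 T = 215610 − 60395 = 155215
T ≈ 41.76 °C. Since T > 0 °C, the all-ice-melts assumption holds.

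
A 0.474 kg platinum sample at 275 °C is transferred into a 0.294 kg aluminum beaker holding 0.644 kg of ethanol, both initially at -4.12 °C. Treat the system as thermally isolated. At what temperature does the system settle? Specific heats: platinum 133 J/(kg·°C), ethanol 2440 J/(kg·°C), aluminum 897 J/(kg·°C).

Heat gained plus heat lost sum to zero:
0.474·133·(T − 275) + 0.644·2440·(T − (-4.12)) + 0.294·897·(T − (-4.12)) = 0
63.04(T − 275) + 1571.4(T − (-4.12)) + 263.72(T − (-4.12)) = 0
1898.1 T = 9776
T = 9776 / 1898.1 = 5.15 °C

T_f ≈ 5.2 °C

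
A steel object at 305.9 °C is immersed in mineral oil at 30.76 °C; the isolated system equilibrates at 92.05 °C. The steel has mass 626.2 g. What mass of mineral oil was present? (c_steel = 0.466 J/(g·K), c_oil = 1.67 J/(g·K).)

m ≈ 610 g

Energy conservation, ΣQ = 0:
626.2×0.466×(92.05 − 305.9) + m×1.67×(92.05 − 30.76) = 0
102.35 m = 62403
m = 62403/102.35 ≈ 609.7 g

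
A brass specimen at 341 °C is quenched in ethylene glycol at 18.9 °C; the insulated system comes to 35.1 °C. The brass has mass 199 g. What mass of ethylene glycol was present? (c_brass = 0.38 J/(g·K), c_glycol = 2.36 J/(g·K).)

m ≈ 605 g

Taking heat into each body as positive, Σ m c ΔT = 0:
199·0.38·(35.1 − 341) + m·2.36·(35.1 − 18.9) = 0
38.23 m = 23132
m = 23132/38.23 ≈ 605 g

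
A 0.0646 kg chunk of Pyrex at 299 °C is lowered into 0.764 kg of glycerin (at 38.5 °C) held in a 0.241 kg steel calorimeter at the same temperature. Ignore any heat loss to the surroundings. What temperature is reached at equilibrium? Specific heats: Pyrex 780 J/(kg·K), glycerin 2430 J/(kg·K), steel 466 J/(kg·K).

T_f ≈ 45.0 °C

Let T be the final temperature. ΣQ_i = 0:
0.0646·780·(T − 299) + 0.764·2430·(T − 38.5) + 0.241·466·(T − 38.5) = 0
2019.2 T = 90866
T = 90866/2019.2 ≈ 45.00 °C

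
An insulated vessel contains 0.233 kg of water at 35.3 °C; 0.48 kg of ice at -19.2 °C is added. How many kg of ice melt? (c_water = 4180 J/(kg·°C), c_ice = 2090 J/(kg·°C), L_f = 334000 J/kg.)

m_melted ≈ 0.0453 kg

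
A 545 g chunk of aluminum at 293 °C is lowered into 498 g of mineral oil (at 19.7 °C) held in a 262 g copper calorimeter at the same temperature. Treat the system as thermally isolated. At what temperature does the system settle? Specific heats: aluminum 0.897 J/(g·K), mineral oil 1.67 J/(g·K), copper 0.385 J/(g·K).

T_f is the heat-capacity-weighted average of the initial temperatures:
T_f = (488.87×293 + 831.66×19.7 + 100.87×19.7) / (488.87 + 831.66 + 100.87)
    = 161608 / 1421.4 ≈ 113.70 °C

T_f ≈ 113.7 °C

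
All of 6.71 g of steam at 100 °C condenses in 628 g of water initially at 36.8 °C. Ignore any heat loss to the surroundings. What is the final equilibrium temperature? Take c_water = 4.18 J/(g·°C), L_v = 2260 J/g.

Conservation of energy gives ΣQ = 0:
steam→water at 100 °C releases m L_v = 6.71·2260 = 15165; condensed water 100 °C→T: 28.05(T − 100); original water: 2625(T − 36.8)
2653.1 T = 15165 + 2804.8 + 96601 = 114571
T ≈ 43.18 °C — below 100 °C, confirming all the steam condensed.

T_f ≈ 43.2 °C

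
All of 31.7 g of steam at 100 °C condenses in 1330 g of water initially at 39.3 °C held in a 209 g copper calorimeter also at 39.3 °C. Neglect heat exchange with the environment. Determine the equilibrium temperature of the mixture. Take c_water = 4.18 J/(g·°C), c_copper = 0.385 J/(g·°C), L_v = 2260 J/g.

Let T be the final temperature. ΣQ_i = 0:
steam→water at 100 °C releases m L_v = 31.7×2260 = 71642; condensed water 100 °C→T: 132.51(T − 100); original water: 5559.4(T − 39.3); copper cup: 209×0.385×(T − 39.3) = 80.47(T − 39.3)
5772.4 T = 71642 + 13251 + 221647 = 306539
T ≈ 53.10 °C (< 100 °C, so full condensation is consistent).

T_f ≈ 53.1 °C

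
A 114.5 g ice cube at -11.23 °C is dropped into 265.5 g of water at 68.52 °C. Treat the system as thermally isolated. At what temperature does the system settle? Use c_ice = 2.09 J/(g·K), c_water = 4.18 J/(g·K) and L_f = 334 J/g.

Sum of m c ΔT and latent-heat terms is zero:
warm ice to 0 °C: 114.5×2.09×(0 − (-11.23)) = 2687.4; fusion: m_ice L_f = 114.5×334 = 38243; warm the meltwater: 478.61 T; water cools: 265.5×4.18×(T − 68.52) = 1109.8(T − 68.52)
1588.4 T = 76043 − 40930 = 35112
T ≈ 22.11 °C. Since T > 0 °C, the all-ice-melts assumption holds.

T_f ≈ 22.1 °C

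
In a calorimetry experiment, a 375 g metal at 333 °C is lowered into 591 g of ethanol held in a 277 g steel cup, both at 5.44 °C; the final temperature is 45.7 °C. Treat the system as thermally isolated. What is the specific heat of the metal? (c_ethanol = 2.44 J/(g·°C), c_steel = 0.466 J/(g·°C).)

c ≈ 0.587 J/(g·°C)

Net heat exchanged in the isolated system is zero:
375×c×(45.7 − 333) + 591×2.44×(45.7 − 5.44) + 277×0.466×(45.7 − 5.44) = 0
-107738 c = -63253
c = -63253/-107738 ≈ 0.5871 J/(g·°C)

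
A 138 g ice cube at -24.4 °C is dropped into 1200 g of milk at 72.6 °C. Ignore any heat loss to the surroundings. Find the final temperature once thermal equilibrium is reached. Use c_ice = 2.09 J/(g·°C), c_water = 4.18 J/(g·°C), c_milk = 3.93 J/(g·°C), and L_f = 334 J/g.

T_f ≈ 54.6 °C

Energy balance with sensible and latent terms:
ice -24.4→0 °C: 138·2.09·24.4 = 7037.4
  latent heat to melt: 138·334 = 46092
  meltwater 0→T: 138·4.18·T = 576.84 T
  milk cools: 1200·3.93·(T − 72.6) = 4716(T − 72.6)
5292.8 T = 342382 − 53129 = 289252
T ≈ 54.65 °C — above 0 °C, consistent with complete melting.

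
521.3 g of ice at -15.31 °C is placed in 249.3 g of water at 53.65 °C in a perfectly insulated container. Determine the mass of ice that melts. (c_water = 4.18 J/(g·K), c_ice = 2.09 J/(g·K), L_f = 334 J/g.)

Water can give up m c ΔT = 249.3×4.18×53.65 = 55907 J before reaching 0 °C.
Of that, 521.3×2.09×15.31 = 16681 J goes to bring the ice to 0 °C, leaving 39227 J.
Melting all 521.3 g of ice would need 521.3×334 = 174114 J.
Since 39227 < 174114 J, not all the ice melts; equilibrium is at 0 °C.
Mass melted = 39227/334 ≈ 117.4 g.

m_melted ≈ 117 g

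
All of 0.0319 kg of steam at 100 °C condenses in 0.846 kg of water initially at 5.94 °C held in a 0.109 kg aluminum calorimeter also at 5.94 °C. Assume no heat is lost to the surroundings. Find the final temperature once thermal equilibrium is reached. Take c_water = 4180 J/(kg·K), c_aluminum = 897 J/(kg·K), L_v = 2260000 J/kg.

T_f ≈ 28.4 °C

Net heat exchanged in the isolated system is zero:
latent heat released on condensation: 0.0319×2260000 = 72094; condensed water 100 °C→T: 133.34(T − 100); water warms: 0.846×4180×(T − 5.94) = 3536.3(T − 5.94); aluminum cup: 0.109×897×(T − 5.94) = 97.77(T − 5.94)
3767.4 T = 72094 + 13334 + 21586 = 107014
T ≈ 28.41 °C — below 100 °C, confirming all the steam condensed.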